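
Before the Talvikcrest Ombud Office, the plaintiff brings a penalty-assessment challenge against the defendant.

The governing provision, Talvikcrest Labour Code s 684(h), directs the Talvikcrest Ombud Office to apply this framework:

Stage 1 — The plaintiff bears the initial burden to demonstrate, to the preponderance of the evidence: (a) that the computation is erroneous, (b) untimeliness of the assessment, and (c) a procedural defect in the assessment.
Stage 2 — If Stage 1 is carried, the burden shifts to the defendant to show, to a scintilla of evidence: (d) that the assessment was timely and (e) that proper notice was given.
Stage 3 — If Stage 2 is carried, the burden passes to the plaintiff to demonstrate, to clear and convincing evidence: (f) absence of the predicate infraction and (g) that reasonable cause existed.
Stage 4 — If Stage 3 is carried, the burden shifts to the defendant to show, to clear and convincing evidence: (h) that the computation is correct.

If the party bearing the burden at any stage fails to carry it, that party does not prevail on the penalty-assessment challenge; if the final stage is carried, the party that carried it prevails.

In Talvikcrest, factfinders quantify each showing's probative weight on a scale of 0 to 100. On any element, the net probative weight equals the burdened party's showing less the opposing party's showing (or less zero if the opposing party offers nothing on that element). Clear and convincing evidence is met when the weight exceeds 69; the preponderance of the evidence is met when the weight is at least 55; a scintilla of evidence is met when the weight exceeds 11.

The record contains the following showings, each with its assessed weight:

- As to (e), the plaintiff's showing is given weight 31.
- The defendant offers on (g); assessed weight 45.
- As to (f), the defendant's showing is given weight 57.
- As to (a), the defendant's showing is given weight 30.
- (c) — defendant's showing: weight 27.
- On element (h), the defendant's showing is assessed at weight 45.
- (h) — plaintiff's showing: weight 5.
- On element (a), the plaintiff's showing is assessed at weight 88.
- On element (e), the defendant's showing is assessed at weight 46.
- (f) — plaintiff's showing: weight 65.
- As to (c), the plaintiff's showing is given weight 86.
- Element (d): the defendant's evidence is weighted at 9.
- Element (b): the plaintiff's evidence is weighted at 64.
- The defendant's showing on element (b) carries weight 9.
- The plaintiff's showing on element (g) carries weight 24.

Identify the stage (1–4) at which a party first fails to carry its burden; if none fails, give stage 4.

At Stage 1 the plaintiff must meet the preponderance of the evidence (weight is at least 55): on (a) the weight is 88 less the opposing 30 gives net 58, which does reach 55, so (a) meets the standard; on (b) the weight is 64 less the opposing 9 gives net 55, which does reach 55, so (b) meets the standard; on (c) the weight is 86 less the opposing 27 gives net 59, ≥ 55, so (c) meets the standard.
  Stage 1 is satisfied; the onus moves to the defendant.
At Stage 2 the defendant must meet a scintilla of evidence (weight exceeds 11): on (d) the weight is 9, ≤ 11, so (d) does not meet the standard; on (e) the weight is 46 less the opposing 31 gives net 15, which does exceed 11, so (e) meets the standard.
  The defendant does not carry Stage 2.
The plaintiff prevails.

stage 2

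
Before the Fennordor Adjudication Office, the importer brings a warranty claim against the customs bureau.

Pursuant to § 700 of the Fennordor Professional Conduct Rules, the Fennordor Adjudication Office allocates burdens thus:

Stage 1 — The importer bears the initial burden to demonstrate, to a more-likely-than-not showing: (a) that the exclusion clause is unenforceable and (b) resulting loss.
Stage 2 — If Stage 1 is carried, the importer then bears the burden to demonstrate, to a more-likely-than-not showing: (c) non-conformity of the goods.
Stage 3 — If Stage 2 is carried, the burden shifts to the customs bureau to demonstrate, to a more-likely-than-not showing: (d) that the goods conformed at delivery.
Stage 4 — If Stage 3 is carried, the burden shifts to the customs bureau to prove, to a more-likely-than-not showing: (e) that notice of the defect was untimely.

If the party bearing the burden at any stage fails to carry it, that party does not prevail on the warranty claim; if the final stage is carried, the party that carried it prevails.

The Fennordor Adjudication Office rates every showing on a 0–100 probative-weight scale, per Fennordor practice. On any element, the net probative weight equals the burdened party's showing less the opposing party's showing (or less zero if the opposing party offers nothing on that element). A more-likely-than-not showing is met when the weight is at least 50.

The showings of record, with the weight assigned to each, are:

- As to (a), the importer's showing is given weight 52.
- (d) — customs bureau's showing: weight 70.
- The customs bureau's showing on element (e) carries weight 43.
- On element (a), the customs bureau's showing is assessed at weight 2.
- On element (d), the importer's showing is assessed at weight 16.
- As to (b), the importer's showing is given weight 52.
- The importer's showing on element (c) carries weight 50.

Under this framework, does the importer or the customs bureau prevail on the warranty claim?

Stage 1 (importer, a more-likely-than-not showing, weight is at least 50): (a) net 52−2=50 ≥ 50 — meets; (b) 52 ≥ 50 — meets.
  Stage 1 carried; the burden remains with the importer.
Stage 2 (importer, a more-likely-than-not showing, weight is at least 50): (c) 50 ≥ 50 — meets.
  Stage 2 carried; the burden shifts to the customs bureau.
Stage 3 (customs bureau, a more-likely-than-not showing, weight is at least 50): (d) net 70−16=54 ≥ 50 — meets.
  Stage 3 is satisfied; the customs bureau continues to bear the burden.
Stage 4 (customs bureau, a more-likely-than-not showing, weight is at least 50): (e) 43 < 50 — fails.
  The customs bureau does not carry Stage 4.
The importer prevails.

importer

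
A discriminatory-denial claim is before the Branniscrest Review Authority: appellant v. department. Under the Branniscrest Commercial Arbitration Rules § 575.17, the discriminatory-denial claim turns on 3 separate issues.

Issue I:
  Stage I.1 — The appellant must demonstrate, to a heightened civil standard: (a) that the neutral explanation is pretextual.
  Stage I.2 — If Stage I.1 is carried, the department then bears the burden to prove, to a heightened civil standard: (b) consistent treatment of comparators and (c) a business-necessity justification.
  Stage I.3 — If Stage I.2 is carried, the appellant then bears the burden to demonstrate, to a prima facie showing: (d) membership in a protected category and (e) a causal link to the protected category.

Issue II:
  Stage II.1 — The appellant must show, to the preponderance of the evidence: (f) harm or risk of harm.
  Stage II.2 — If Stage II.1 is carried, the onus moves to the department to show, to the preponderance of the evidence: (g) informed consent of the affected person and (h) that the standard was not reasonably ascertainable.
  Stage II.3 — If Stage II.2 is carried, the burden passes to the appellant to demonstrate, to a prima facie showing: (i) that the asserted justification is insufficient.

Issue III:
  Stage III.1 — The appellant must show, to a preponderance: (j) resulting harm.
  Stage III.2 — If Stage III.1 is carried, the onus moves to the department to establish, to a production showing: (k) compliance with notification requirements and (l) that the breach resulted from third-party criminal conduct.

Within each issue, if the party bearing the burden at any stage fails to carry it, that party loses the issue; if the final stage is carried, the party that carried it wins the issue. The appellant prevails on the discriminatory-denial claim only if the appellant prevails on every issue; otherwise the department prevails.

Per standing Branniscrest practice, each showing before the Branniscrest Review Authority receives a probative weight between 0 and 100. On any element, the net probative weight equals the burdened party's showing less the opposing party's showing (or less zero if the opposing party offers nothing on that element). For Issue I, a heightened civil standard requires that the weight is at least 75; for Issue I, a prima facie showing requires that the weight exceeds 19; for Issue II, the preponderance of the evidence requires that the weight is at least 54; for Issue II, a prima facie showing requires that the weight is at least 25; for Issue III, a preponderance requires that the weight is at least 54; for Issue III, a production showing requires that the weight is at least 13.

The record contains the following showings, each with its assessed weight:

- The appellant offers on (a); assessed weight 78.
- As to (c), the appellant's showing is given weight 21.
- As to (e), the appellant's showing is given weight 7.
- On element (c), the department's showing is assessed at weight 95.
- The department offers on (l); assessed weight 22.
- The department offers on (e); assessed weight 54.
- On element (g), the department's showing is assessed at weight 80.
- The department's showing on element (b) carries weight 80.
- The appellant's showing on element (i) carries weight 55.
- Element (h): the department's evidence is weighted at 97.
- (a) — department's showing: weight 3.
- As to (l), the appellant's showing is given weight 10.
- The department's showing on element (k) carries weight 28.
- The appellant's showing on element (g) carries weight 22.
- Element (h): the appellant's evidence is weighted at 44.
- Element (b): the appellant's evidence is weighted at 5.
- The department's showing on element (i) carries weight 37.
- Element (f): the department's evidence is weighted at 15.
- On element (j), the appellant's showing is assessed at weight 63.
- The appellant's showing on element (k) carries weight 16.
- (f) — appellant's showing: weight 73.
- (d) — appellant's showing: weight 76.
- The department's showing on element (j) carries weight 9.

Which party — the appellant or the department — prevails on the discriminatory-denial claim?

appellant

— Issue I —
Stage I.1 (appellant, a heightened civil standard, weight is at least 75): (a) net 78−3=75 ≥ 75 — meets.
  Stage I.1 is satisfied; the onus moves to the department.
Stage I.2 (department, a heightened civil standard, weight is at least 75): (b) net 80−5=75 ≥ 75 — meets; (c) net 95−21=74 < 75 — fails.
  The department does not carry Stage I.2.
The appellant prevails on this issue.
— Issue II —
Stage II.1 (appellant, the preponderance of the evidence, weight is at least 54): (f) net 73−15=58 ≥ 54 — meets.
  Stage II.1 carried; the burden shifts to the department.
Stage II.2 (department, the preponderance of the evidence, weight is at least 54): (g) net 80−22=58 ≥ 54 — meets; (h) net 97−44=53 < 54 — fails.
  Not every element is met, so the department fails to carry Stage II.2.
So the appellant prevails on this issue.
— Issue III —
Stage III.1 — burden on appellant; standard: a preponderance (weight is at least 54).
    (j): 63 − 9 = 54 ≥ 54 [met]
  All elements met. The burden passes to the department.
Stage III.2 — burden on department; standard: a production showing (weight is at least 13).
    (k): 28 − 16 = 12 < 13 [not met]
    (l): 22 − 10 = 12 < 13 [not met]
  Stage III.2 not carried; the department fails its burden.
The appellant prevails on this issue.
Per-issue: Issue I → appellant; Issue II → appellant; Issue III → appellant. The appellant must prevail on every issue; overall, the appellant prevails.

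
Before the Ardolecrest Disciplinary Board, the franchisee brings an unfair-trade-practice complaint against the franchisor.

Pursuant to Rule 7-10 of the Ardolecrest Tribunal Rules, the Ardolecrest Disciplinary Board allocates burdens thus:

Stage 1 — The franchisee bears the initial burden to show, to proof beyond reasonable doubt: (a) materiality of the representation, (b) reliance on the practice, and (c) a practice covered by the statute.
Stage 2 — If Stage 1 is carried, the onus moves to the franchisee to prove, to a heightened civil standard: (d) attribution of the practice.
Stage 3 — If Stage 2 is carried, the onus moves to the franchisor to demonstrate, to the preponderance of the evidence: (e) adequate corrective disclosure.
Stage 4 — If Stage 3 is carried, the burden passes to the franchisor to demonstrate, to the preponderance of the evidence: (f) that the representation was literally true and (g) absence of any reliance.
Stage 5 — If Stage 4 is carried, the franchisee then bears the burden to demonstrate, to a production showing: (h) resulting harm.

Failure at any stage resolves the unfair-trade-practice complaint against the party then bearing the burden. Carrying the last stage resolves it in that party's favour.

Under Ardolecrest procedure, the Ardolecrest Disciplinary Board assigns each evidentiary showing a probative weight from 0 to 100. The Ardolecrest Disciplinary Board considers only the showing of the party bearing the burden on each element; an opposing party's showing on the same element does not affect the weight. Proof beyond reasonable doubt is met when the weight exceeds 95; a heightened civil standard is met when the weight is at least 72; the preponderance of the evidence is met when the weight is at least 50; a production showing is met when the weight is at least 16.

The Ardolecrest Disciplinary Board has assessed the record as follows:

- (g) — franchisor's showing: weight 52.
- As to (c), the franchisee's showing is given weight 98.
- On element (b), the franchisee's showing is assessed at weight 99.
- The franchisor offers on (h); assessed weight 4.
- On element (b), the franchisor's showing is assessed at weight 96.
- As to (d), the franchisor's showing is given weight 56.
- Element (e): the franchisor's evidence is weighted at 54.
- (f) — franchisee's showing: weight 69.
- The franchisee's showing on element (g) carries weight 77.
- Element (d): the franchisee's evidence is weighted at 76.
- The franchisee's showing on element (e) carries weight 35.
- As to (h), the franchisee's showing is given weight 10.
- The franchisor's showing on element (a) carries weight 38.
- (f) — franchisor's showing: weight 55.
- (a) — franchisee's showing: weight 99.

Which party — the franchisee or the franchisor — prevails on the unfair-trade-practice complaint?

At Stage 1 the franchisee must meet proof beyond reasonable doubt (weight exceeds 95): on (a) the weight is 99 (the franchisor's 38 is given no effect), > 95, so (a) meets the standard; on (b) the weight is 99 (the franchisor's 96 is given no effect), which does exceed 95, so (b) meets the standard; on (c) the weight is 98, which does exceed 95, so (c) meets the standard.
  All elements met. The franchisee retains the burden for Stage 2.
At Stage 2 the franchisee must meet a heightened civil standard (weight is at least 72): on (d) the weight is 76 (the franchisor's 56 is given no effect), which does reach 72, so (d) meets the standard.
  All elements met. The burden passes to the franchisor.
At Stage 3 the franchisor must meet the preponderance of the evidence (weight is at least 50): on (e) the weight is 54 (the franchisee's 35 is given no effect), ≥ 50, so (e) meets the standard.
  Stage 3 is satisfied; the franchisor continues to bear the burden.
At Stage 4 the franchisor must meet the preponderance of the evidence (weight is at least 50): on (f) the weight is 55 (the franchisee's 69 is given no effect), which does reach 50, so (f) meets the standard; on (g) the weight is 52 (the franchisee's 77 is given no effect), ≥ 50, so (g) meets the standard.
  All elements met. The burden passes to the franchisee.
At Stage 5 the franchisee must meet a production showing (weight is at least 16): on (h) the weight is 10 (the franchisor's 4 is given no effect), which does not reach 16, so (h) does not meet the standard.
  The franchisee does not carry Stage 5.
The franchisor prevails.

franchisor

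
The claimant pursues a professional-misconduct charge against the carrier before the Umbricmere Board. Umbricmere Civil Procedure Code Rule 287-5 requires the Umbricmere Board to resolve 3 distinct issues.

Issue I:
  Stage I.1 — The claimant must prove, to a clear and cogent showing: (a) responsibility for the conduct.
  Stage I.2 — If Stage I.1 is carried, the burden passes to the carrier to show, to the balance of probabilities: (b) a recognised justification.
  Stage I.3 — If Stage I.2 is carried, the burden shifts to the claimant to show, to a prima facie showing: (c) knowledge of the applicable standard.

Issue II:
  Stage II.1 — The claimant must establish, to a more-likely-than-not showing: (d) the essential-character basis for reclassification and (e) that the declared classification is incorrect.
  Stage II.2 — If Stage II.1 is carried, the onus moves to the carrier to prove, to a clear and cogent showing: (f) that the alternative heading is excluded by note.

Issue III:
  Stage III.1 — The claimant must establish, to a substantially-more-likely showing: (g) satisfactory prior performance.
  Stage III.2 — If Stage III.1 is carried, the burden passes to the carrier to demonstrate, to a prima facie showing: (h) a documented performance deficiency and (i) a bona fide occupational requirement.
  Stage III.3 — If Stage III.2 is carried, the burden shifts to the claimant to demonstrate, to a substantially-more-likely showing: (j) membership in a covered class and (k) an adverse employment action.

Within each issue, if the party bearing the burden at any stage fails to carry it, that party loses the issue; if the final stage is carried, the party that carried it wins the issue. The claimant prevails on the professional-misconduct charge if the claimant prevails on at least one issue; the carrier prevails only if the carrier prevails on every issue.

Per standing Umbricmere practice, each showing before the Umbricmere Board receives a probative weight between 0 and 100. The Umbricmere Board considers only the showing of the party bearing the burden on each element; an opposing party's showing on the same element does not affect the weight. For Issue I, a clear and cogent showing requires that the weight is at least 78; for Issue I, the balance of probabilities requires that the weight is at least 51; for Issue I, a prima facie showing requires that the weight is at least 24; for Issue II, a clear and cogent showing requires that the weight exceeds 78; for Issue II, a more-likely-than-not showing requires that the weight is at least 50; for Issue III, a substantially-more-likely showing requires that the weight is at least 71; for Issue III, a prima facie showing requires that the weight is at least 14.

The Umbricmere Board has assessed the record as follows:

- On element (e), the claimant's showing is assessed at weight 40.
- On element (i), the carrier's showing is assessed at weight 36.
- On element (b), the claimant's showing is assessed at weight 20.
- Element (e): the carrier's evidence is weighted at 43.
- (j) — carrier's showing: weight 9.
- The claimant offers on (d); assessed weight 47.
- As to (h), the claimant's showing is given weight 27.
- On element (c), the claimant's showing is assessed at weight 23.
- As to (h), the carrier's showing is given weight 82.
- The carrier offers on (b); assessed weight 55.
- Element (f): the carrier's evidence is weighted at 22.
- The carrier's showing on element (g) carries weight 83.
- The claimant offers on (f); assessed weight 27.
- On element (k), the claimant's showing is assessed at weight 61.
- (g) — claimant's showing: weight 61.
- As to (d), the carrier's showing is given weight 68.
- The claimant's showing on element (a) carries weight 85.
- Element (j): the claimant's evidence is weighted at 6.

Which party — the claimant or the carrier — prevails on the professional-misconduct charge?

— Issue I —
Stage I.1 (claimant, a clear and cogent showing, weight is at least 78): (a) 85 ≥ 78 — meets.
  The claimant carries Stage I.1; the carrier now bears the burden.
Stage I.2 (carrier, the balance of probabilities, weight is at least 51): (b) 55 (claimant's 20 disregarded) ≥ 51 — meets.
  The carrier carries Stage I.2; the claimant now bears the burden.
Stage I.3 (claimant, a prima facie showing, weight is at least 24): (c) 23 < 24 — fails.
  Stage I.3 not carried; the claimant fails its burden.
The carrier prevails on this issue.
— Issue II —
Stage II.1 (claimant, a more-likely-than-not showing, weight is at least 50): (d) 47 (carrier's 68 disregarded) < 50 — fails; (e) 40 (carrier's 43 disregarded) < 50 — fails.
  Stage II.1 not carried; the claimant fails its burden.
The analysis ends at Stage II.1; the carrier prevails on this issue.
— Issue III —
Stage III.1 — burden on claimant; standard: a substantially-more-likely showing (weight is at least 71).
    (g): 61 (carrier's 83 disregarded) < 71 [not met]
  Not every element is met, so the claimant fails to carry Stage III.1.
The carrier prevails on this issue.
Per-issue: Issue I → carrier; Issue II → carrier; Issue III → carrier. The claimant must prevail on at least one issue; overall, the carrier prevails.

carrier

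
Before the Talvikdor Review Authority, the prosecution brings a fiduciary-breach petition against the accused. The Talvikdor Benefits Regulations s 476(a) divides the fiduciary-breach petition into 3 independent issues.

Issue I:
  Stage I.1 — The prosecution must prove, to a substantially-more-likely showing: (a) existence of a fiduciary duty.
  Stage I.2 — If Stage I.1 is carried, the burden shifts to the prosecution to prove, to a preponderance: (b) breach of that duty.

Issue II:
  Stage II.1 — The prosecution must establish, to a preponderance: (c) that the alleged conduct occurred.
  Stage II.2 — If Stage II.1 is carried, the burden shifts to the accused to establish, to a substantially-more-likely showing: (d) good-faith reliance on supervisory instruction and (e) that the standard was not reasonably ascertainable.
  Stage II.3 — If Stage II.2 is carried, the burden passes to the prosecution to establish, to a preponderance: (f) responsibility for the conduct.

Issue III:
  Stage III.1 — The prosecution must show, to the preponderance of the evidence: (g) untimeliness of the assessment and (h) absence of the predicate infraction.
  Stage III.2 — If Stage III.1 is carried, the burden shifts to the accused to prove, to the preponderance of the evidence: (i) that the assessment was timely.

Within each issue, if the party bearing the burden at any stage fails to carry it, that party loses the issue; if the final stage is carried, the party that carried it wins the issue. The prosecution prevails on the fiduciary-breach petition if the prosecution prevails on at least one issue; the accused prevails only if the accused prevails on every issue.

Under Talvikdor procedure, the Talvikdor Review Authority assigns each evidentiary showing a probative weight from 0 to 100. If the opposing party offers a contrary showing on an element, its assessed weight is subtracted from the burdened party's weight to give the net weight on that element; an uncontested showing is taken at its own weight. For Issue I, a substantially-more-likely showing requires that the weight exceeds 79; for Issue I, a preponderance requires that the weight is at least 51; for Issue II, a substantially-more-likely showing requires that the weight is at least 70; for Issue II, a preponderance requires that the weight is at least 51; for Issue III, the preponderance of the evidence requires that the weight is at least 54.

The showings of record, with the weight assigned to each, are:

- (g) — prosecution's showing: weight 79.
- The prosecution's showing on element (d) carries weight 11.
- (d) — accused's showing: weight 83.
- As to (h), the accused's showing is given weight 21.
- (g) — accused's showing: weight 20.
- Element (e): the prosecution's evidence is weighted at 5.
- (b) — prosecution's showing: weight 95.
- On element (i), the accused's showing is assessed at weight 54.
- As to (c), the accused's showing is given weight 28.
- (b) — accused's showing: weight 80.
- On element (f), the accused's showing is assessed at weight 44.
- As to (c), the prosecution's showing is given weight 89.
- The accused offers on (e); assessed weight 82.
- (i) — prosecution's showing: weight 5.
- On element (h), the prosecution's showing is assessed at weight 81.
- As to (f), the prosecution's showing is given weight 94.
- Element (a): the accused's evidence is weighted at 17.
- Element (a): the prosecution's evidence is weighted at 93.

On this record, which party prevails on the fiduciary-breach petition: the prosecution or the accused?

prosecution

— Issue I —
Stage I.1 — burden on prosecution; standard: a substantially-more-likely showing (weight exceeds 79).
    (a): 93 − 17 = 76 ≤ 79 [not met]
  Not every element is met, so the prosecution fails to carry Stage I.1.
The accused prevails on this issue.
— Issue II —
At Stage II.1 the prosecution must meet a preponderance (weight is at least 51): on (c) the weight is 89 less the opposing 28 gives net 61, which does reach 51, so (c) meets the standard.
  The prosecution carries Stage II.1; the accused now bears the burden.
At Stage II.2 the accused must meet a substantially-more-likely showing (weight is at least 70): on (d) the weight is 83 less the opposing 11 gives net 72, ≥ 70, so (d) meets the standard; on (e) the weight is 82 less the opposing 5 gives net 77, which does reach 70, so (e) meets the standard.
  All elements met. The burden passes to the prosecution.
At Stage II.3 the prosecution must meet a preponderance (weight is at least 51): on (f) the weight is 94 less the opposing 44 gives net 50, < 51, so (f) does not meet the standard.
  Stage II.3 not carried; the prosecution fails its burden.
The analysis ends at Stage II.3; the accused prevails on this issue.
— Issue III —
At Stage III.1 the prosecution must meet the preponderance of the evidence (weight is at least 54): on (g) the weight is 79 less the opposing 20 gives net 59, which does reach 54, so (g) meets the standard; on (h) the weight is 81 less the opposing 21 gives net 60, which does reach 54, so (h) meets the standard.
  All elements met. The burden passes to the accused.
At Stage III.2 the accused must meet the preponderance of the evidence (weight is at least 54): on (i) the weight is 54 less the opposing 5 gives net 49, which does not reach 54, so (i) does not meet the standard.
  Stage III.2 not carried; the accused fails its burden.
The analysis ends at Stage III.2; the prosecution prevails on this issue.
Per-issue: Issue I → accused; Issue II → accused; Issue III → prosecution. The prosecution must prevail on at least one issue; overall, the prosecution prevails.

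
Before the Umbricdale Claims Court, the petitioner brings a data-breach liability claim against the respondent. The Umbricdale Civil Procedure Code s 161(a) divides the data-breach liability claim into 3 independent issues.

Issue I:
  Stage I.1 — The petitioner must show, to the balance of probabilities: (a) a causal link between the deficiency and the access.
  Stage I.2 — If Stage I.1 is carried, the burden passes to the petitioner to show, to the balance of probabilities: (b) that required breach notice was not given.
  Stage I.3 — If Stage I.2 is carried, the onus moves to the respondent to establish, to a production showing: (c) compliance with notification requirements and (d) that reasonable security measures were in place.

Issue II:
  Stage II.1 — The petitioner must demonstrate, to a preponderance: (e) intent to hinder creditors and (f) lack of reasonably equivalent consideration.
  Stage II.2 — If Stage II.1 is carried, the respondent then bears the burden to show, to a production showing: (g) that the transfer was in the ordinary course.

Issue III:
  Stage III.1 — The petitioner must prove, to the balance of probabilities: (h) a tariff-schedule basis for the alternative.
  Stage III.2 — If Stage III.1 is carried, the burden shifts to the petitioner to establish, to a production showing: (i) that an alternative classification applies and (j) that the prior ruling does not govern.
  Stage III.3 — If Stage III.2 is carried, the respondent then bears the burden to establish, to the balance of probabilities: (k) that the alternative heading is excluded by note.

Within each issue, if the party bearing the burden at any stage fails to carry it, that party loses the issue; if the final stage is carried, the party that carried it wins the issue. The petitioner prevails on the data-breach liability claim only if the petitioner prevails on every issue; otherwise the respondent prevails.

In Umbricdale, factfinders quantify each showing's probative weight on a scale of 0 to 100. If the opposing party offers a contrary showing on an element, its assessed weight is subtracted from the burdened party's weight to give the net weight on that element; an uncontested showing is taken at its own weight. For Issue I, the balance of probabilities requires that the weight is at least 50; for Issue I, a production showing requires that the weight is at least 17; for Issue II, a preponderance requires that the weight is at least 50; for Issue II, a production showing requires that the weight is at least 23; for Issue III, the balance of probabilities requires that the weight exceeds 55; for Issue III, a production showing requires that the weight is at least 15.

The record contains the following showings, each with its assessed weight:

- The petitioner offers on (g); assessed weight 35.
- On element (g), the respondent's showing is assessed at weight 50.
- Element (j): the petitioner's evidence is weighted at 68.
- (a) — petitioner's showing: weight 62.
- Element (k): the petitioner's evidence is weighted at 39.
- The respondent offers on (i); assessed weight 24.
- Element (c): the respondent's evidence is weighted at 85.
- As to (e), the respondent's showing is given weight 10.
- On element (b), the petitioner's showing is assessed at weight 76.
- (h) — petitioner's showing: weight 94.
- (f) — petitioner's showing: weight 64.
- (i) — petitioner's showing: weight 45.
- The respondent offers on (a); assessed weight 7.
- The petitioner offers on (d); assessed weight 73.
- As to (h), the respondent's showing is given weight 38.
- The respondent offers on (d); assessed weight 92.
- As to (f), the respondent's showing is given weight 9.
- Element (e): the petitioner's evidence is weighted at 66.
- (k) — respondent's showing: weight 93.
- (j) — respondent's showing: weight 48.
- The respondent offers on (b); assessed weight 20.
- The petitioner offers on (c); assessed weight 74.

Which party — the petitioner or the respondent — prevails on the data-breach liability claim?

petitioner

— Issue I —
At Stage I.1 the petitioner must meet the balance of probabilities (weight is at least 50): on (a) the weight is 62 less the opposing 7 gives net 55, ≥ 50, so (a) meets the standard.
  Stage I.1 is satisfied; the petitioner continues to bear the burden.
At Stage I.2 the petitioner must meet the balance of probabilities (weight is at least 50): on (b) the weight is 76 less the opposing 20 gives net 56, ≥ 50, so (b) meets the standard.
  Stage I.2 is satisfied; the onus moves to the respondent.
At Stage I.3 the respondent must meet a production showing (weight is at least 17): on (c) the weight is 85 less the opposing 74 gives net 11, which does not reach 17, so (c) does not meet the standard; on (d) the weight is 92 less the opposing 73 gives net 19, which does reach 17, so (d) meets the standard.
  Stage I.3 not carried; the respondent fails its burden.
The analysis ends at Stage I.3; the petitioner prevails on this issue.
— Issue II —
At Stage II.1 the petitioner must meet a preponderance (weight is at least 50): on (e) the weight is 66 less the opposing 10 gives net 56, which does reach 50, so (e) meets the standard; on (f) the weight is 64 less the opposing 9 gives net 55, which does reach 50, so (f) meets the standard.
  All elements met. The burden passes to the respondent.
At Stage II.2 the respondent must meet a production showing (weight is at least 23): on (g) the weight is 50 less the opposing 35 gives net 15, < 23, so (g) does not meet the standard.
  The respondent does not carry Stage II.2.
So the petitioner prevails on this issue.
— Issue III —
Stage III.1 — burden on petitioner; standard: the balance of probabilities (weight exceeds 55).
    (h): 94 − 38 = 56 > 55 [met]
  Stage III.1 is satisfied; the petitioner continues to bear the burden.
Stage III.2 — burden on petitioner; standard: a production showing (weight is at least 15).
    (i): 45 − 24 = 21 ≥ 15 [met]
    (j): 68 − 48 = 20 ≥ 15 [met]
  Stage III.2 carried; the burden shifts to the respondent.
Stage III.3 — burden on respondent; standard: the balance of probabilities (weight exceeds 55).
    (k): 93 − 39 = 54 ≤ 55 [not met]
  The respondent does not carry Stage III.3.
The analysis ends at Stage III.3; the petitioner prevails on this issue.
Per-issue: Issue I → petitioner; Issue II → petitioner; Issue III → petitioner. The petitioner must prevail on every issue; overall, the petitioner prevails.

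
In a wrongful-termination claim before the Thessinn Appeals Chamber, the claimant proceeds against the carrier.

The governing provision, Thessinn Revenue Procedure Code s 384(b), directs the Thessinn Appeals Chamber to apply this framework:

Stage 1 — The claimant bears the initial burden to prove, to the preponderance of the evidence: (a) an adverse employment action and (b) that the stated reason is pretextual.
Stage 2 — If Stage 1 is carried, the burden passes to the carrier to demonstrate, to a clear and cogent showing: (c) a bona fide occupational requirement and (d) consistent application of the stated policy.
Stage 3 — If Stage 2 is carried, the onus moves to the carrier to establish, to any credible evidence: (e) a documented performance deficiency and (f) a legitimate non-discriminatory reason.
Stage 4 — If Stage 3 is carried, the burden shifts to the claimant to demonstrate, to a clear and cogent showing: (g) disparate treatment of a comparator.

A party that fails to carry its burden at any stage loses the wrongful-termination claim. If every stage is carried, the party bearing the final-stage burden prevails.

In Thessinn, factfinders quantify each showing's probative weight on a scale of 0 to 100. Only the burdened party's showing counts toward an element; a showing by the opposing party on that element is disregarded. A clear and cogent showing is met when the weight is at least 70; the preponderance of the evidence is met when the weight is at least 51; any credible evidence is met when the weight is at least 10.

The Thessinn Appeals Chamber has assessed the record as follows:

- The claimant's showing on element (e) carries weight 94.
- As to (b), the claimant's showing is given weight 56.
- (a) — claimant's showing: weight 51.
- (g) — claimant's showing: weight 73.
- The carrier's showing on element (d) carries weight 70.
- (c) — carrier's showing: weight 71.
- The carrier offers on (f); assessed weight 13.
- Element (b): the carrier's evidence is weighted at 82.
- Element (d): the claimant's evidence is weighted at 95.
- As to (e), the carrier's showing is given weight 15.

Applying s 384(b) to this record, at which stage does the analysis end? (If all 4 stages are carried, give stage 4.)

At Stage 1 the claimant must meet the preponderance of the evidence (weight is at least 51): on (a) the weight is 51, ≥ 51, so (a) meets the standard; on (b) the weight is 56 (the carrier's 82 is given no effect), which does reach 51, so (b) meets the standard.
  All elements met. The burden passes to the carrier.
At Stage 2 the carrier must meet a clear and cogent showing (weight is at least 70): on (c) the weight is 71, which does reach 70, so (c) meets the standard; on (d) the weight is 70 (the claimant's 95 is given no effect), ≥ 70, so (d) meets the standard.
  Stage 2 is satisfied; the carrier continues to bear the burden.
At Stage 3 the carrier must meet any credible evidence (weight is at least 10): on (e) the weight is 15 (the claimant's 94 is given no effect), which does reach 10, so (e) meets the standard; on (f) the weight is 13, which does reach 10, so (f) meets the standard.
  Stage 3 is satisfied; the onus moves to the claimant.
At Stage 4 the claimant must meet a clear and cogent showing (weight is at least 70): on (g) the weight is 73, ≥ 70, so (g) meets the standard.
  All elements met at the final stage.
With every stage satisfied, the claimant prevails.

stage 4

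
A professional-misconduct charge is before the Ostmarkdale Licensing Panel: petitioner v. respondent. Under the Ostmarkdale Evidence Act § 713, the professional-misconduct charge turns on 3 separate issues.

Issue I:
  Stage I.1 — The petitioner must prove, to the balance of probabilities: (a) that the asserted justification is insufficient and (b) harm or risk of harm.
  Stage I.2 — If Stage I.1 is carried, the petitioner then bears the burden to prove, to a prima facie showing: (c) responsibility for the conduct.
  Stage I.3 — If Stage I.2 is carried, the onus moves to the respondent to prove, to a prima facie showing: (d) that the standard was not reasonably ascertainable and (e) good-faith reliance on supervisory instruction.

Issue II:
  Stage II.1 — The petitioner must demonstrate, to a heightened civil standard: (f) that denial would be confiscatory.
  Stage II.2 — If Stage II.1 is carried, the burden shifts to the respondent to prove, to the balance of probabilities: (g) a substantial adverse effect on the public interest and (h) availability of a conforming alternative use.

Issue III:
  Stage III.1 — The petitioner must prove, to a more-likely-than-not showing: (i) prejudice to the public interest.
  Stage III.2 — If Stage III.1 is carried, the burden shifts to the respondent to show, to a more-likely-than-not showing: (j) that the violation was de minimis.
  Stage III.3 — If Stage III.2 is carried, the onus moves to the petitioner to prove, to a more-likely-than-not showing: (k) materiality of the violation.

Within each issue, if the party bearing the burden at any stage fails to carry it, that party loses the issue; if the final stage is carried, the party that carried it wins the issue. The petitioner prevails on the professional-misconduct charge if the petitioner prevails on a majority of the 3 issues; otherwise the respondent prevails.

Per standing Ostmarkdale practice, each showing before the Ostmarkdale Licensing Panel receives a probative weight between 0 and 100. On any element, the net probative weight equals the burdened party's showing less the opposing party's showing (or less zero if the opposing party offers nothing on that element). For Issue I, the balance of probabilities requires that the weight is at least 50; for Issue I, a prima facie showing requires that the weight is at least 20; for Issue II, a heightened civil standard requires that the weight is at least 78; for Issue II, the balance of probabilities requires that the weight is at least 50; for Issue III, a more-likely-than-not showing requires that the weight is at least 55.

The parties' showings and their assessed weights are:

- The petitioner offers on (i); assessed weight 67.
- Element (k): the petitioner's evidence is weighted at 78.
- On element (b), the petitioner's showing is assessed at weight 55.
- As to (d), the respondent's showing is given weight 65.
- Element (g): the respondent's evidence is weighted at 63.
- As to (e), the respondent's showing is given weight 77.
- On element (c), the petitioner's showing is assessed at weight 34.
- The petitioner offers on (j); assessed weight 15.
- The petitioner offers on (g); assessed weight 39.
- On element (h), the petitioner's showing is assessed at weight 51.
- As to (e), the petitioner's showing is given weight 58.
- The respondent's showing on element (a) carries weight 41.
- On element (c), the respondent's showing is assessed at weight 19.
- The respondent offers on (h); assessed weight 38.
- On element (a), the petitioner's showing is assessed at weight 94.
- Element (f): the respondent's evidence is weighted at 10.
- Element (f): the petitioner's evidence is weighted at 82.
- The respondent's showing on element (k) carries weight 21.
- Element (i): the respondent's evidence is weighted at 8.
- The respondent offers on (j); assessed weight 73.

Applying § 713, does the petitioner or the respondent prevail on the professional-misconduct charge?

respondent

— Issue I —
Stage I.1 (petitioner, the balance of probabilities, weight is at least 50): (a) net 94−41=53 ≥ 50 — meets; (b) 55 ≥ 50 — meets.
  Stage I.1 carried; the burden remains with the petitioner.
Stage I.2 (petitioner, a prima facie showing, weight is at least 20): (c) net 34−19=15 < 20 — fails.
  The petitioner does not carry Stage I.2.
So the respondent prevails on this issue.
— Issue II —
Stage II.1 (petitioner, a heightened civil standard, weight is at least 78): (f) net 82−10=72 < 78 — fails.
  Not every element is met, so the petitioner fails to carry Stage II.1.
The respondent prevails on this issue.
— Issue III —
Stage III.1 — burden on petitioner; standard: a more-likely-than-not showing (weight is at least 55).
    (i): 67 − 8 = 59 ≥ 55 [met]
  Stage III.1 carried; the burden shifts to the respondent.
Stage III.2 — burden on respondent; standard: a more-likely-than-not showing (weight is at least 55).
    (j): 73 − 15 = 58 ≥ 55 [met]
  Stage III.2 is satisfied; the onus moves to the petitioner.
Stage III.3 — burden on petitioner; standard: a more-likely-than-not showing (weight is at least 55).
    (k): 78 − 21 = 57 ≥ 55 [met]
  Stage III.3 carried; the final stage is satisfied.
All stages carried — the petitioner prevails on this issue.
Per-issue: Issue I → respondent; Issue II → respondent; Issue III → petitioner. The petitioner must prevail on a majority of issues; overall, the respondent prevails.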